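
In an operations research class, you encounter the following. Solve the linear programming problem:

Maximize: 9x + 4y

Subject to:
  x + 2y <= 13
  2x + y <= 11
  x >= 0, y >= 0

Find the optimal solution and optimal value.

Feasible vertices: (0, 0), (0, 13/2), (3, 5), (11/2, 0)
Objective 9x + 4y at each:
  (0, 0): 0
  (0, 13/2): 26
  (3, 5): 47
  (11/2, 0): 99/2
Maximum is 99/2 at (11/2, 0).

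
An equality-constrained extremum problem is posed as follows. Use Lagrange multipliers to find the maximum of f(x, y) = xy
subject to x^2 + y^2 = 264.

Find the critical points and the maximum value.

Lagrange conditions: y = 2*lambda*x and x = 2*lambda*y
If x = 0 then y = 0, violating the constraint, so x, y != 0.
Dividing: y/x = x/y => x^2 = y^2 => y = x or y = -x
Constraint: 2x^2 = 264 => x^2 = 132 => x = +/-sqrt(132)
Critical points: (sqrt(132), sqrt(132)), (-sqrt(132), -sqrt(132)), (sqrt(132), -sqrt(132)), (-sqrt(132), sqrt(132))
  y = x:  xy = x^2 = 132  at (sqrt(132), sqrt(132)) and (-sqrt(132), -sqrt(132))
  y = -x: xy = -x^2 = -132 at (sqrt(132), -sqrt(132)) and (-sqrt(132), sqrt(132))
Maximum xy = 132 at (sqrt(132), sqrt(132)) and (-sqrt(132), -sqrt(132))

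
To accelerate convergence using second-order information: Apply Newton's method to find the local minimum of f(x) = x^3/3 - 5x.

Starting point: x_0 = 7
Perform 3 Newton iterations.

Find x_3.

f(x) = x^3/3 - 5x
f'(x) = x^2 - 5, f''(x) = 2x
Newton update: x_{n+1} = x_n - (x_n^2 - 5)/(2*x_n)
Step 1: x_0 = 7, f'=44, f''=14, x_1 = 27/7
Step 2: x_1 = 27/7, f'=484/49, f''=54/7, x_2 = 487/189
Step 3: x_2 = 487/189, f'=58564/35721, f''=974/189, x_3 = 207887/92043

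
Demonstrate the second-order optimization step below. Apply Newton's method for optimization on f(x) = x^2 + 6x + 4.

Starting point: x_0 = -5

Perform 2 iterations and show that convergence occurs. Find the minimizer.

f(x) = x^2 + 6x + 4, f'(x) = 2x + (6), f''(x) = 2
Step 1: f'(-5) = -4, x_1 = -5 - -4/2 = -3
Step 2: f'(-3) = 0, x_2 = -3 (converged)
Newton's method converges in 1 step for quadratics.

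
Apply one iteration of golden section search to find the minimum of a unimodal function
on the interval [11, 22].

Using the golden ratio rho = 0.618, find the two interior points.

Golden section search on [11, 22].
Golden ratio rho = 0.618 (approx).
Interior points:
  x_1 = 11 + (1-0.618)*11 = 15.2020
  x_2 = 11 + 0.618*11 = 17.7980
Compare f(x_1) and f(x_2) to determine which subinterval to keep.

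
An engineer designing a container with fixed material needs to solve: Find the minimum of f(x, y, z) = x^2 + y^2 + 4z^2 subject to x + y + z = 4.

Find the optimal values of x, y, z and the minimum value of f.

Using Lagrange multipliers on f = x^2 + y^2 + 4z^2 with constraint x + y + z = 4:
Conditions: 2*1*x = lambda, 2*1*y = lambda, 2*4*z = lambda
So x = lambda/2, y = lambda/2, z = lambda/8
Substituting into constraint: lambda * (9/8) = 4
lambda = 32/9
x = 16/9, y = 16/9, z = 4/9
Minimum value = 64/9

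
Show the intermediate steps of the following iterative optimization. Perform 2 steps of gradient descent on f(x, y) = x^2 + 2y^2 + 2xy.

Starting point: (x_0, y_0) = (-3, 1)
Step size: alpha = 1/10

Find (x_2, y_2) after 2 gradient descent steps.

f(x,y) = x^2 + 2y^2 + 2xy
grad_x = 2x + 2y, grad_y = 4y + 2x
Step 1: grad = (-4, -2), (-13/5, 6/5)
Step 2: grad = (-14/5, -2/5), (-58/25, 31/25)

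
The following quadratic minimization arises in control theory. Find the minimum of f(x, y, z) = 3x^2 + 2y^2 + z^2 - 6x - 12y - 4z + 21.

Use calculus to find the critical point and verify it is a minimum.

f(x,y,z) = 3x^2 + 2y^2 + z^2 - 6x - 12y - 4z + 21
df/dx = 6x + (-6) = 0 => x = 1
df/dy = 4y + (-12) = 0 => y = 3
df/dz = 2z + (-4) = 0 => z = 2
f(1,3,2) = 3*(1)^2 + 2*(3)^2 + 1*(2)^2 + -6*(1) + -12*(3) + -4*(2) + 21 = -4
Hessian is diagonal with entries 6, 4, 2 > 0, confirmed minimum.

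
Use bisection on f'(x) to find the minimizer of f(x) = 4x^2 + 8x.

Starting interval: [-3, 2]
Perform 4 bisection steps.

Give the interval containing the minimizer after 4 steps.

Finding critical point of f(x) = 4x^2 + 8x using bisection on f'(x) = 8x + 8.
f'(x) = 0 when x = -1.
Starting interval: [-3, 2]
Step 1: mid = -1/2, f'(mid) = 4, new interval = [-3, -1/2]
Step 2: mid = -7/4, f'(mid) = -6, new interval = [-7/4, -1/2]
Step 3: mid = -9/8, f'(mid) = -1, new interval = [-9/8, -1/2]
Step 4: mid = -13/16, f'(mid) = 3/2, new interval = [-9/8, -13/16]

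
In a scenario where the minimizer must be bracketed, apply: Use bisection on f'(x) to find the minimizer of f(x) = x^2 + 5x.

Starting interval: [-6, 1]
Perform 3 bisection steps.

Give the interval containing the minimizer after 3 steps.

Finding critical point of f(x) = x^2 + 5x using bisection on f'(x) = 2x + 5.
f'(x) = 0 when x = -5/2.
Starting interval: [-6, 1]
Step 1: mid = -5/2, f'(mid) = 0, new interval = [-5/2, -5/2]
Step 2: mid = -5/2, f'(mid) = 0, new interval = [-5/2, -5/2]
Step 3: mid = -5/2, f'(mid) = 0, new interval = [-5/2, -5/2]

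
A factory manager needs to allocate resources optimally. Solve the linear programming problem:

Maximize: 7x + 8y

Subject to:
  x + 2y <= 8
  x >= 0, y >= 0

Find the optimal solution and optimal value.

The feasible region has vertices at [(0, 0), (8, 0), (0, 4)].
Checking objective 7x + 8y at each vertex:
  (0, 0): 7*0 + 8*0 = 0
  (8, 0): 7*8 + 8*0 = 56
  (0, 4): 7*0 + 8*4 = 32
Maximum is 56 at (8, 0).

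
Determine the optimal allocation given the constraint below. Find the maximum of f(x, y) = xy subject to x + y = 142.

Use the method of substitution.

Substitute y = 142 - x into f(x,y) = xy:
g(x) = x(142 - x) = 142x - x^2
g'(x) = 142 - 2x = 0  =>  x = 71
y = 142 - 71 = 71
Maximum value = 71 * 71 = 5041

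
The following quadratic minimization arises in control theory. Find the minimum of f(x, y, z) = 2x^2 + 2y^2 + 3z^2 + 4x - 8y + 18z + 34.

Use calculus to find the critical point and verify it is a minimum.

f(x,y,z) = 2x^2 + 2y^2 + 3z^2 + 4x - 8y + 18z + 34
df/dx = 4x + (4) = 0 => x = -1
df/dy = 4y + (-8) = 0 => y = 2
df/dz = 6z + (18) = 0 => z = -3
f(-1,2,-3) = 2*(-1)^2 + 2*(2)^2 + 3*(-3)^2 + 4*(-1) + -8*(2) + 18*(-3) + 34 = -3
Hessian is diagonal with entries 4, 4, 6 > 0, confirmed minimum.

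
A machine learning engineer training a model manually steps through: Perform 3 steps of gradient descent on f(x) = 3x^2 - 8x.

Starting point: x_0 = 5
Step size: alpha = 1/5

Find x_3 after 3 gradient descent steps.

f(x) = 3x^2 - 8x, f'(x) = 6x + (-8)
Step 1: f'(5) = 22, x_1 = 5 - 1/5 * 22 = 3/5
Step 2: f'(3/5) = -22/5, x_2 = 3/5 - 1/5 * -22/5 = 37/25
Step 3: f'(37/25) = 22/25, x_3 = 37/25 - 1/5 * 22/25 = 163/125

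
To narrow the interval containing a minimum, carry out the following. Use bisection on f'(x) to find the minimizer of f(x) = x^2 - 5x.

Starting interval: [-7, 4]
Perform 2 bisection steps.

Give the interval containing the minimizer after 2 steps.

Finding critical point of f(x) = x^2 - 5x using bisection on f'(x) = 2x + -5.
f'(x) = 0 when x = 5/2.
Starting interval: [-7, 4]
Step 1: mid = -3/2, f'(mid) = -8, new interval = [-3/2, 4]
Step 2: mid = 5/4, f'(mid) = -5/2, new interval = [5/4, 4]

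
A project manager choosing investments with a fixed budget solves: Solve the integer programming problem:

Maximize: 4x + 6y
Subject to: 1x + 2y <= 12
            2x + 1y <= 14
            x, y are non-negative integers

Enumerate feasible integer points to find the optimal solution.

Constraint 1: 1x + 2y <= 12
Constraint 2: 2x + 1y <= 14
Feasible x range (need y >= 0): 0 <= x <= min(12/1, 14/2) => x in {0, ..., 7}.
Enumerate feasible integer points row by row (the coefficient of y is 6 > 0, so for each x the largest feasible y gives the best value):
  x = 0: y <= min((12 - 1*0)/2, (14 - 2*0)/1) => y in {0, ..., 6}; best 4*0 + 6*6 = 36
  x = 1: y <= min((12 - 1*1)/2, (14 - 2*1)/1) => y in {0, ..., 5}; best 4*1 + 6*5 = 34
  x = 2: y <= min((12 - 1*2)/2, (14 - 2*2)/1) => y in {0, ..., 5}; best 4*2 + 6*5 = 38
  x = 3: y <= min((12 - 1*3)/2, (14 - 2*3)/1) => y in {0, ..., 4}; best 4*3 + 6*4 = 36
  x = 4: y <= min((12 - 1*4)/2, (14 - 2*4)/1) => y in {0, ..., 4}; best 4*4 + 6*4 = 40
  x = 5: y <= min((12 - 1*5)/2, (14 - 2*5)/1) => y in {0, ..., 3}; best 4*5 + 6*3 = 38
  x = 6: y <= min((12 - 1*6)/2, (14 - 2*6)/1) => y in {0, ..., 2}; best 4*6 + 6*2 = 36
  x = 7: y <= min((12 - 1*7)/2, (14 - 2*7)/1) => y in {0}; best 4*7 + 6*0 = 28
The maximum 4x + 6y = 40 is achieved at x = 4, y = 4.
Check: 1*4 + 2*4 = 12 <= 12 and 2*4 + 1*4 = 12 <= 14.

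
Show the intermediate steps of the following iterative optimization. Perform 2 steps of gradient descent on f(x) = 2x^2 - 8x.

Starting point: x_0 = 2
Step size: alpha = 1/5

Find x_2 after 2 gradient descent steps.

f(x) = 2x^2 - 8x, f'(x) = 4x + (-8)
Step 1: f'(2) = 0, x_1 = 2 - 1/5 * 0 = 2
Step 2: f'(2) = 0, x_2 = 2 - 1/5 * 0 = 2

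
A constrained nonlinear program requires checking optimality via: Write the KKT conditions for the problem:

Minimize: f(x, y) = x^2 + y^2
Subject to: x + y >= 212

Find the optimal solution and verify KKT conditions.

KKT conditions for min x^2 + y^2 s.t. x + y >= 212:
Stationarity: 2x = mu, 2y = mu
So x = y = mu/2.
Complementary slackness: mu*(x + y - 212) = 0
Primal feasibility: x + y >= 212; dual feasibility: mu >= 0
If mu = 0 then x = y = 0, but 0 + 0 < 212 is infeasible, so the constraint is active.
Constraint active: x + y = 2*(mu/2) = 212 => mu = 212
x = y = 106, f = 22472
Verify: stationarity 2*106 = 212 = mu; primal 106 + 106 = 212 >= 212; dual mu = 212 >= 0; complementary slackness 212*(212 - 212) = 0. All KKT conditions hold.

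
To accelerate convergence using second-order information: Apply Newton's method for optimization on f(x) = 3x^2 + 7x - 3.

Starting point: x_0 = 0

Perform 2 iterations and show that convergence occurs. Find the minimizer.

f(x) = 3x^2 + 7x - 3, f'(x) = 6x + (7), f''(x) = 6
Step 1: f'(0) = 7, x_1 = 0 - 7/6 = -7/6
Step 2: f'(-7/6) = 0, x_2 = -7/6 (converged)
Newton's method converges in 1 step for quadratics.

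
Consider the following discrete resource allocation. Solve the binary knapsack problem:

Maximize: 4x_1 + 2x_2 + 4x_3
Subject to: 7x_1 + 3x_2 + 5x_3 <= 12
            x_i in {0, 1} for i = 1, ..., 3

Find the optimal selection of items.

Items: item 1 (v=4, w=7), item 2 (v=2, w=3), item 3 (v=4, w=5)
Capacity: 12
Checking all 8 subsets (w = total weight, v = total value):
  {}: w = 0, v = 0
  {1}: w = 7, v = 4
  {2}: w = 3, v = 2
  {3}: w = 5, v = 4
  {1, 2}: w = 10, v = 6
  {1, 3}: w = 12, v = 8
  {2, 3}: w = 8, v = 6
  {1, 2, 3}: w = 15 > 12, infeasible
Best feasible subset: items [1, 3]
Total weight: 12 <= 12, total value: 8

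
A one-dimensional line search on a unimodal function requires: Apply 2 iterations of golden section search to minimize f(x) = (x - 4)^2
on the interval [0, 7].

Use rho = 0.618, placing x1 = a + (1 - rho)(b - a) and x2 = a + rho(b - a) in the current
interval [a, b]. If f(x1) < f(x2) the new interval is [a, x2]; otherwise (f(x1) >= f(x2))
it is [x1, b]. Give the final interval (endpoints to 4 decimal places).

Golden section search for min of f(x) = (x - 4)^2 on [0, 7].
Each step: x1 = a + (1 - rho)(b - a), x2 = a + rho(b - a); if f(x1) < f(x2) keep [a, x2], otherwise keep [x1, b].
Step 1: [0.0000, 7.0000], x1=2.6740 (f=1.7583), x2=4.3260 (f=0.1063); f(x1) > f(x2) => keep [2.6740, 7.0000]
Step 2: [2.6740, 7.0000], x1=4.3265 (f=0.1066), x2=5.3475 (f=1.8157); f(x1) < f(x2) => keep [2.6740, 5.3475]
Final interval: [2.6740, 5.3475]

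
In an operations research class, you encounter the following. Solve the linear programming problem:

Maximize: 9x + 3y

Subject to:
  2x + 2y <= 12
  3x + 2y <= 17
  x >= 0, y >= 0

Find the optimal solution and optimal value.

Feasible vertices: (0, 0), (0, 6), (5, 1), (17/3, 0)
Objective 9x + 3y at each:
  (0, 0): 0
  (0, 6): 18
  (5, 1): 48
  (17/3, 0): 51
Maximum is 51 at (17/3, 0).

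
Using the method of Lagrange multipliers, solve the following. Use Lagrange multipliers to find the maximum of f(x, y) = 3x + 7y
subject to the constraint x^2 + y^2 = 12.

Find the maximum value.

Set up Lagrange conditions: grad f = lambda * grad g
  3 = 2*lambda*x
  7 = 2*lambda*y
From these: x/y = 3/7, so x = 3t, y = 7t for some t.
Substitute into constraint: (3t)^2 + (7t)^2 = 12
  t^2 * 58 = 12
  t = sqrt(12/58)
Maximum = 3*x + 7*y = (3^2 + 7^2)*t = 58 * sqrt(12/58) = sqrt(696)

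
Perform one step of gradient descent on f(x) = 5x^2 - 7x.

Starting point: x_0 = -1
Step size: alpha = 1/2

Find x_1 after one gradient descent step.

f(x) = 5x^2 - 7x
f'(x) = 10x - 7
f'(-1) = 10*-1 + (-7) = -17
x_1 = x_0 - alpha * f'(x_0) = -1 - 1/2 * -17 = 15/2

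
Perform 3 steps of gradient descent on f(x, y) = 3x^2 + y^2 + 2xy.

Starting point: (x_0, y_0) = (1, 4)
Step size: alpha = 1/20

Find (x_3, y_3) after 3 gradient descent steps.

f(x,y) = 3x^2 + y^2 + 2xy
grad_x = 6x + 2y, grad_y = 2y + 2x
Step 1: grad = (14, 10), (3/10, 7/2)
Step 2: grad = (44/5, 38/5), (-7/50, 78/25)
Step 3: grad = (27/5, 149/25), (-41/100, 1411/500)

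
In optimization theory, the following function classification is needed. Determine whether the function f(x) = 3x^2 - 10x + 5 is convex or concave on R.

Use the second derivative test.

f(x) = 3x^2 - 10x + 5
f'(x) = 6x - 10
f''(x) = 6
Since f''(x) = 6 > 0 for all x, f is convex on R.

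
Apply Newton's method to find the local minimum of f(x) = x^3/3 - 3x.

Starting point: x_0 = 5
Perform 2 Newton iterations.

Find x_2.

f(x) = x^3/3 - 3x
f'(x) = x^2 - 3, f''(x) = 2x
Newton update: x_{n+1} = x_n - (x_n^2 - 3)/(2*x_n)
Step 1: x_0 = 5, f'=22, f''=10, x_1 = 14/5
Step 2: x_1 = 14/5, f'=121/25, f''=28/5, x_2 = 271/140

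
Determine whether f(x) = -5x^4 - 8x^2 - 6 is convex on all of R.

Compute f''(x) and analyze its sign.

f(x) = -5x^4 - 8x^2 - 6
f'(x) = -20x^3 + -16x
f''(x) = -60x^2 + -16
f''(x) = -60x^2 + -16 <= -16 < 0 for all x
Therefore, f is concave on R.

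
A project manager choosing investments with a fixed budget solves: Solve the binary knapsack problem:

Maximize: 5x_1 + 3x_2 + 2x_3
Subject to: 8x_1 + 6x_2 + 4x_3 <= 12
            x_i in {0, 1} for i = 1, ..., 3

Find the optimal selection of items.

Items: item 1 (v=5, w=8), item 2 (v=3, w=6), item 3 (v=2, w=4)
Capacity: 12
Checking all 8 subsets (w = total weight, v = total value):
  {}: w = 0, v = 0
  {1}: w = 8, v = 5
  {2}: w = 6, v = 3
  {3}: w = 4, v = 2
  {1, 2}: w = 14 > 12, infeasible
  {1, 3}: w = 12, v = 7
  {2, 3}: w = 10, v = 5
  {1, 2, 3}: w = 18 > 12, infeasible
Best feasible subset: items [1, 3]
Total weight: 12 <= 12, total value: 7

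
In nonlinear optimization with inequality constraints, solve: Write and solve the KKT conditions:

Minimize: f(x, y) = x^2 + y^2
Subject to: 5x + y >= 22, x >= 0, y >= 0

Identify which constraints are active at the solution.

KKT conditions for min x^2 + y^2 s.t. 5x + 1y >= 22, x >= 0, y >= 0:
Stationarity: 2x = mu*5 + mu_x, 2y = mu*1 + mu_y, with mu, mu_x, mu_y >= 0
Complementary slackness: mu*(5x + y - 22) = 0, mu_x*x = 0, mu_y*y = 0
(0, 0) is infeasible (5*0 + 1*0 < 22), so if mu = 0 stationarity would force x = mu_x/2 >= 0, y = mu_y/2 >= 0 with mu_x*x = mu_y*y = 0, i.e. x = y = 0: contradiction. Hence mu > 0 and 5x + y = 22 is active.
Try x > 0, y > 0 (so mu_x = mu_y = 0): x = 5*mu/2, y = 1*mu/2
Substitute: 5*(5*mu/2) + 1*(1*mu/2) = 22
  mu*26/2 = 22 => mu = 22/13
x* = 55/13 > 0, y* = 11/13 > 0, consistent with mu_x = mu_y = 0.
f is convex and the constraints are linear, so this KKT point is the global minimum.
f* = 242/13
Active constraints: 5x + y >= 22 (holds with equality, mu = 22/13 > 0); x >= 0 and y >= 0 are inactive (mu_x = mu_y = 0).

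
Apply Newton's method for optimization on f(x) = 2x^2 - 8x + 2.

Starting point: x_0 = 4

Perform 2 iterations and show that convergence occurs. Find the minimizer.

f(x) = 2x^2 - 8x + 2, f'(x) = 4x + (-8), f''(x) = 4
Step 1: f'(4) = 8, x_1 = 4 - 8/4 = 2
Step 2: f'(2) = 0, x_2 = 2 (converged)
Newton's method converges in 1 step for quadratics.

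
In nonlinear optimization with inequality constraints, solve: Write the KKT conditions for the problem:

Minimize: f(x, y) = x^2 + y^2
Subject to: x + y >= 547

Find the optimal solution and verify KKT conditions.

KKT conditions for min x^2 + y^2 s.t. x + y >= 547:
Stationarity: 2x = mu, 2y = mu
So x = y = mu/2.
Complementary slackness: mu*(x + y - 547) = 0
Primal feasibility: x + y >= 547; dual feasibility: mu >= 0
If mu = 0 then x = y = 0, but 0 + 0 < 547 is infeasible, so the constraint is active.
Constraint active: x + y = 2*(mu/2) = 547 => mu = 547
x = y = 547/2, f = 299209/2
Verify: stationarity 2*(547/2) = 547 = mu; primal 547/2 + 547/2 = 547 >= 547; dual mu = 547 >= 0; complementary slackness 547*(547 - 547) = 0. All KKT conditions hold.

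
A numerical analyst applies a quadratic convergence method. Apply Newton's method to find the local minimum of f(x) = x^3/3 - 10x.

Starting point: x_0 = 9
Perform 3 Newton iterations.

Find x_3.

f(x) = x^3/3 - 10x
f'(x) = x^2 - 10, f''(x) = 2x
Newton update: x_{n+1} = x_n - (x_n^2 - 10)/(2*x_n)
Step 1: x_0 = 9, f'=71, f''=18, x_1 = 91/18
Step 2: x_1 = 91/18, f'=5041/324, f''=91/9, x_2 = 11521/3276
Step 3: x_2 = 11521/3276, f'=25411681/10732176, f''=11521/1638, x_3 = 240055201/75485592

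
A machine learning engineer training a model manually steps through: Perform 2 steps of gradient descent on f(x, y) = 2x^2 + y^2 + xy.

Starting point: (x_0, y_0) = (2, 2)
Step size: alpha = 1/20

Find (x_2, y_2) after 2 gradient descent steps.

f(x,y) = 2x^2 + y^2 + xy
grad_x = 4x + 1y, grad_y = 2y + 1x
Step 1: grad = (10, 6), (3/2, 17/10)
Step 2: grad = (77/10, 49/10), (223/200, 291/200)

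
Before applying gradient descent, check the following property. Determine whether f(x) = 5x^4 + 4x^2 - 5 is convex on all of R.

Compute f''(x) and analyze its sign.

f(x) = 5x^4 + 4x^2 - 5
f'(x) = 20x^3 + 8x
f''(x) = 60x^2 + 8
f''(x) = 60x^2 + 8 >= 8 > 0 for all x
Therefore, f is convex on R.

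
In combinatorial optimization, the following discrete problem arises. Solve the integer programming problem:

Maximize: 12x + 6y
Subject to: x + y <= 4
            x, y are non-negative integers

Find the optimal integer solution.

Objective: 12x + 6y, constraint: x + y <= 4
Coefficient of x is 12 >= coefficient of y is 6, so allocate the entire budget to x.
Optimal: x = 4, y = 0, value = 48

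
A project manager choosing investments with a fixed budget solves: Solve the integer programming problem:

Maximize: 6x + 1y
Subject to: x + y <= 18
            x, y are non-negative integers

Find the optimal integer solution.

Objective: 6x + 1y, constraint: x + y <= 18
Coefficient of x is 6 >= coefficient of y is 1, so allocate the entire budget to x.
Optimal: x = 18, y = 0, value = 108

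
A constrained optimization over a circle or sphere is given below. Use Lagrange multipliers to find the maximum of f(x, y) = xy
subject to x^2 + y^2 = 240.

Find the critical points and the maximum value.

Lagrange conditions: y = 2*lambda*x and x = 2*lambda*y
If x = 0 then y = 0, violating the constraint, so x, y != 0.
Dividing: y/x = x/y => x^2 = y^2 => y = x or y = -x
Constraint: 2x^2 = 240 => x^2 = 120 => x = +/-sqrt(120)
Critical points: (sqrt(120), sqrt(120)), (-sqrt(120), -sqrt(120)), (sqrt(120), -sqrt(120)), (-sqrt(120), sqrt(120))
  y = x:  xy = x^2 = 120  at (sqrt(120), sqrt(120)) and (-sqrt(120), -sqrt(120))
  y = -x: xy = -x^2 = -120 at (sqrt(120), -sqrt(120)) and (-sqrt(120), sqrt(120))
Maximum xy = 120 at (sqrt(120), sqrt(120)) and (-sqrt(120), -sqrt(120))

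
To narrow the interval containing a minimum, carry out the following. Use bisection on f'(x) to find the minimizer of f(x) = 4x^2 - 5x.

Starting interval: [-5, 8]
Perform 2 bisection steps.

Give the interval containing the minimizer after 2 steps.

Finding critical point of f(x) = 4x^2 - 5x using bisection on f'(x) = 8x + -5.
f'(x) = 0 when x = 5/8.
Starting interval: [-5, 8]
Step 1: mid = 3/2, f'(mid) = 7, new interval = [-5, 3/2]
Step 2: mid = -7/4, f'(mid) = -19, new interval = [-7/4, 3/2]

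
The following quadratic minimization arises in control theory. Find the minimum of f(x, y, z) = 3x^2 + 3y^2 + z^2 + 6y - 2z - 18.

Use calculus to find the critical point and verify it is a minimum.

f(x,y,z) = 3x^2 + 3y^2 + z^2 + 6y - 2z - 18
df/dx = 6x + (0) = 0 => x = 0
df/dy = 6y + (6) = 0 => y = -1
df/dz = 2z + (-2) = 0 => z = 1
f(0,-1,1) = 3*(0)^2 + 3*(-1)^2 + 1*(1)^2 + 6*(-1) + -2*(1) + -18 = -22
Hessian is diagonal with entries 6, 6, 2 > 0, confirmed minimum.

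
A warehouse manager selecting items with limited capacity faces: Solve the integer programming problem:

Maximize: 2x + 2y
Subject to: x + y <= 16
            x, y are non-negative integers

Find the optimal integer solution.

Objective: 2x + 2y, constraint: x + y <= 16
Coefficient of x is 2 >= coefficient of y is 2, so allocate the entire budget to x.
Optimal: x = 16, y = 0, value = 32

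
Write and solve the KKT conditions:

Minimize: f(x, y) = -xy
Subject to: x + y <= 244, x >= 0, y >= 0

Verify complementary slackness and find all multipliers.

Problem: min -xy s.t. x + y <= 244 (multiplier lambda), x >= 0 (mu_x), y >= 0 (mu_y)
KKT stationarity: -y + lambda - mu_x = 0, -x + lambda - mu_y = 0, with lambda, mu_x, mu_y >= 0
Complementary slackness: lambda*(x + y - 244) = 0, mu_x*x = 0, mu_y*y = 0
If lambda = 0: y = -mu_x <= 0 and x = -mu_y <= 0 force x = y = 0 with f = 0; but x = y = 122 is feasible with f = -14884 < 0, so this is not the minimum. Hence lambda > 0 and x + y = 244.
Try x > 0, y > 0 (so mu_x = mu_y = 0): y = lambda, x = lambda => x = y = lambda
x + y = 244 => 2*lambda = 244 => lambda = 122
x* = y* = 122 > 0, consistent with mu_x = mu_y = 0.
(Any feasible point with x = 0 or y = 0 has f = 0 > -14884, so the minimum is not on those boundaries.)
min(-xy) = -14884 (i.e. max xy = 14884)
Multipliers: lambda = 122, mu_x = 0, mu_y = 0
Complementary slackness: lambda*(x + y - 244) = 122*(122 + 122 - 244) = 0, mu_x*x = 0*122 = 0, mu_y*y = 0*122 = 0. Satisfied.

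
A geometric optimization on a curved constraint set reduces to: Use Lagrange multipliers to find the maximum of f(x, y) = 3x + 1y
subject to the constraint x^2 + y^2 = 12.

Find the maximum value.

Set up Lagrange conditions: grad f = lambda * grad g
  3 = 2*lambda*x
  1 = 2*lambda*y
From these: x/y = 3/1, so x = 3t, y = 1t for some t.
Substitute into constraint: (3t)^2 + (1t)^2 = 12
  t^2 * 10 = 12
  t = sqrt(12/10)
Maximum = 3*x + 1*y = (3^2 + 1^2)*t = 10 * sqrt(12/10) = sqrt(120)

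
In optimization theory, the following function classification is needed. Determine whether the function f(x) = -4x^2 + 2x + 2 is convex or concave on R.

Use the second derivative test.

f(x) = -4x^2 + 2x + 2
f'(x) = -8x + 2
f''(x) = -8
Since f''(x) = -8 < 0 for all x, f is concave on R.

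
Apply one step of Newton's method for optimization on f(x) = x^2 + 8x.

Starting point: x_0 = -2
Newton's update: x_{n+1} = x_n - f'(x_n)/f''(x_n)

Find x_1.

f(x) = x^2 + 8x
f'(x) = 2x + (8), f''(x) = 2
Newton step: x_1 = x_0 - f'(x_0)/f''(x_0)
f'(-2) = 4
x_1 = -2 - 4/2 = -4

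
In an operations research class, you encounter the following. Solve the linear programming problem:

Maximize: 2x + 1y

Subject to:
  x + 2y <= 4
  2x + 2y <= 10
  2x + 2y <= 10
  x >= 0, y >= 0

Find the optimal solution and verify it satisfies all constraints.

Feasible vertices: (0, 0), (0, 2), (4, 0)
Objective 2x + 1y at each vertex:
  (0, 0): 0
  (0, 2): 2
  (4, 0): 8
Maximum is 8 at (4, 0).
Verify constraints at (x, y) = (4, 0):
  1*4 + 2*0 = 4 <= 4 (active)
  2*4 + 2*0 = 8 <= 10
  2*4 + 2*0 = 8 <= 10
  x = 4 >= 0, y = 0 >= 0. All constraints satisfied.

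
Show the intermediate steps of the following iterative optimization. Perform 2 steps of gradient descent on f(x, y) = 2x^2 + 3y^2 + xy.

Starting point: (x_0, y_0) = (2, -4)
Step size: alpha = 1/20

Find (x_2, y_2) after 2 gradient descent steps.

f(x,y) = 2x^2 + 3y^2 + xy
grad_x = 4x + 1y, grad_y = 6y + 1x
Step 1: grad = (4, -22), (9/5, -29/10)
Step 2: grad = (43/10, -78/5), (317/200, -53/25)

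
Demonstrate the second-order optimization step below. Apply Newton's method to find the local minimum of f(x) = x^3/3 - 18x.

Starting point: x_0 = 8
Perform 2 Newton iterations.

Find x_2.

f(x) = x^3/3 - 18x
f'(x) = x^2 - 18, f''(x) = 2x
Newton update: x_{n+1} = x_n - (x_n^2 - 18)/(2*x_n)
Step 1: x_0 = 8, f'=46, f''=16, x_1 = 41/8
Step 2: x_1 = 41/8, f'=529/64, f''=41/4, x_2 = 2833/656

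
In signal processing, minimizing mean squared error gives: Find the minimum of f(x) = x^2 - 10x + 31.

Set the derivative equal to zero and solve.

f(x) = x^2 - 10x + 31
f'(x) = 2x + (-10) = 0
x = 10/2 = 5
f(5) = 6
Since f''(x) = 2 > 0, this is a minimum.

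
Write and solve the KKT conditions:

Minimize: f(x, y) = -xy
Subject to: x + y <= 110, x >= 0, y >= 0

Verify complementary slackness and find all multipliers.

Problem: min -xy s.t. x + y <= 110 (multiplier lambda), x >= 0 (mu_x), y >= 0 (mu_y)
KKT stationarity: -y + lambda - mu_x = 0, -x + lambda - mu_y = 0, with lambda, mu_x, mu_y >= 0
Complementary slackness: lambda*(x + y - 110) = 0, mu_x*x = 0, mu_y*y = 0
If lambda = 0: y = -mu_x <= 0 and x = -mu_y <= 0 force x = y = 0 with f = 0; but x = y = 55 is feasible with f = -3025 < 0, so this is not the minimum. Hence lambda > 0 and x + y = 110.
Try x > 0, y > 0 (so mu_x = mu_y = 0): y = lambda, x = lambda => x = y = lambda
x + y = 110 => 2*lambda = 110 => lambda = 55
x* = y* = 55 > 0, consistent with mu_x = mu_y = 0.
(Any feasible point with x = 0 or y = 0 has f = 0 > -3025, so the minimum is not on those boundaries.)
min(-xy) = -3025 (i.e. max xy = 3025)
Multipliers: lambda = 55, mu_x = 0, mu_y = 0
Complementary slackness: lambda*(x + y - 110) = 55*(55 + 55 - 110) = 0, mu_x*x = 0*55 = 0, mu_y*y = 0*55 = 0. Satisfied.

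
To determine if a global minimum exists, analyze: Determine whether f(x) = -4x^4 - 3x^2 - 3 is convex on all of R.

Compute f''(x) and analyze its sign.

f(x) = -4x^4 - 3x^2 - 3
f'(x) = -16x^3 + -6x
f''(x) = -48x^2 + -6
f''(x) = -48x^2 + -6 <= -6 < 0 for all x
Therefore, f is concave on R.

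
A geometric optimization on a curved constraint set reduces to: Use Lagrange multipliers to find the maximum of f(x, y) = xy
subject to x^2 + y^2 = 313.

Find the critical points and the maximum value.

Lagrange conditions: y = 2*lambda*x and x = 2*lambda*y
If x = 0 then y = 0, violating the constraint, so x, y != 0.
Dividing: y/x = x/y => x^2 = y^2 => y = x or y = -x
Constraint: 2x^2 = 313 => x^2 = 313/2 => x = +/-sqrt(313/2)
Critical points: (sqrt(313/2), sqrt(313/2)), (-sqrt(313/2), -sqrt(313/2)), (sqrt(313/2), -sqrt(313/2)), (-sqrt(313/2), sqrt(313/2))
  y = x:  xy = x^2 = 313/2  at (sqrt(313/2), sqrt(313/2)) and (-sqrt(313/2), -sqrt(313/2))
  y = -x: xy = -x^2 = -313/2 at (sqrt(313/2), -sqrt(313/2)) and (-sqrt(313/2), sqrt(313/2))
Maximum xy = 313/2 at (sqrt(313/2), sqrt(313/2)) and (-sqrt(313/2), -sqrt(313/2))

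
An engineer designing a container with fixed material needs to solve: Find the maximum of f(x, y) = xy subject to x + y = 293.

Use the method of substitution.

Substitute y = 293 - x into f(x,y) = xy:
g(x) = x(293 - x) = 293x - x^2
g'(x) = 293 - 2x = 0  =>  x = 293/2
y = 293 - 293/2 = 293/2
Maximum value = (293/2) * (293/2) = 85849/4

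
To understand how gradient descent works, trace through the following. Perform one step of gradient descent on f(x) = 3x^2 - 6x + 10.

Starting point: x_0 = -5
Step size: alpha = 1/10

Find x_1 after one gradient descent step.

f(x) = 3x^2 - 6x + 10
f'(x) = 6x - 6
f'(-5) = 6*-5 + (-6) = -36
x_1 = x_0 - alpha * f'(x_0) = -5 - 1/10 * -36 = -7/5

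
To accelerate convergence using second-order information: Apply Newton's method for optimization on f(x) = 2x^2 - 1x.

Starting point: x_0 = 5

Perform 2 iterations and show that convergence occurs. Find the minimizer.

f(x) = 2x^2 - 1x, f'(x) = 4x + (-1), f''(x) = 4
Step 1: f'(5) = 19, x_1 = 5 - 19/4 = 1/4
Step 2: f'(1/4) = 0, x_2 = 1/4 (converged)
Newton's method converges in 1 step for quadratics.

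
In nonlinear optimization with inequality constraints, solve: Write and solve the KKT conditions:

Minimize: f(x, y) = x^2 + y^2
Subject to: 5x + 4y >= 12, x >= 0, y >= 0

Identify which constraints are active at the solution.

KKT conditions for min x^2 + y^2 s.t. 5x + 4y >= 12, x >= 0, y >= 0:
Stationarity: 2x = mu*5 + mu_x, 2y = mu*4 + mu_y, with mu, mu_x, mu_y >= 0
Complementary slackness: mu*(5x + 4y - 12) = 0, mu_x*x = 0, mu_y*y = 0
(0, 0) is infeasible (5*0 + 4*0 < 12), so if mu = 0 stationarity would force x = mu_x/2 >= 0, y = mu_y/2 >= 0 with mu_x*x = mu_y*y = 0, i.e. x = y = 0: contradiction. Hence mu > 0 and 5x + 4y = 12 is active.
Try x > 0, y > 0 (so mu_x = mu_y = 0): x = 5*mu/2, y = 4*mu/2
Substitute: 5*(5*mu/2) + 4*(4*mu/2) = 12
  mu*41/2 = 12 => mu = 24/41
x* = 60/41 > 0, y* = 48/41 > 0, consistent with mu_x = mu_y = 0.
f is convex and the constraints are linear, so this KKT point is the global minimum.
f* = 144/41
Active constraints: 5x + 4y >= 12 (holds with equality, mu = 24/41 > 0); x >= 0 and y >= 0 are inactive (mu_x = mu_y = 0).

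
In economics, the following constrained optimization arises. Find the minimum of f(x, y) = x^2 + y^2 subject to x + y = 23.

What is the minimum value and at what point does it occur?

Substitute y = 23 - x into f(x,y) = x^2 + y^2:
g(x) = x^2 + (23 - x)^2 = 2x^2 - 46x + 529
g'(x) = 4x - 46 = 0  =>  x = 23/2
y = 23 - 23/2 = 23/2
Minimum value = (23/2)^2 + (23/2)^2 = 529/2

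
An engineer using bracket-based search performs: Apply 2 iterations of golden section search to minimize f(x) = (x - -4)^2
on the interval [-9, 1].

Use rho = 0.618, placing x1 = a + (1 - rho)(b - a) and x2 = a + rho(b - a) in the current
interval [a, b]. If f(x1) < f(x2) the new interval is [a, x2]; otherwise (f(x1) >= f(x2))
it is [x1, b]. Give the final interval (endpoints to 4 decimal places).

Golden section search for min of f(x) = (x - -4)^2 on [-9, 1].
Each step: x1 = a + (1 - rho)(b - a), x2 = a + rho(b - a); if f(x1) < f(x2) keep [a, x2], otherwise keep [x1, b].
Step 1: [-9.0000, 1.0000], x1=-5.1800 (f=1.3924), x2=-2.8200 (f=1.3924); f(x1) = f(x2) (tie, not '<') => keep [-5.1800, 1.0000]
Step 2: [-5.1800, 1.0000], x1=-2.8192 (f=1.3942), x2=-1.3608 (f=6.9656); f(x1) < f(x2) => keep [-5.1800, -1.3608]
Final interval: [-5.1800, -1.3608]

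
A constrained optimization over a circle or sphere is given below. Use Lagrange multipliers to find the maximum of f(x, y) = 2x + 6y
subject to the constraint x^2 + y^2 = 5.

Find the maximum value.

Set up Lagrange conditions: grad f = lambda * grad g
  2 = 2*lambda*x
  6 = 2*lambda*y
From these: x/y = 2/6, so x = 2t, y = 6t for some t.
Substitute into constraint: (2t)^2 + (6t)^2 = 5
  t^2 * 40 = 5
  t = sqrt(5/40)
Maximum = 2*x + 6*y = (2^2 + 6^2)*t = 40 * sqrt(5/40) = sqrt(200)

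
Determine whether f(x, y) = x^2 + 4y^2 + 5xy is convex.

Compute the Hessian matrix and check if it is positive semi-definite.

f(x,y) = x^2 + 4y^2 + 5xy
Hessian H = [[2, 5], [5, 8]]
trace(H) = 10, det(H) = -9
Eigenvalues: (10 +/- sqrt(136)) / 2 = 10.83, -0.831
Since not both eigenvalues positive, f is neither convex nor concave.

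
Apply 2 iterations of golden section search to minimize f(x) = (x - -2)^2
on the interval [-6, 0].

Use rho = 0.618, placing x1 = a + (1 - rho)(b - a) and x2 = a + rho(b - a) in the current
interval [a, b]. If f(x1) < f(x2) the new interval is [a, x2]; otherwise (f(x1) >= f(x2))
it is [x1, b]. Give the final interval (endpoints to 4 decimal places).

Golden section search for min of f(x) = (x - -2)^2 on [-6, 0].
Each step: x1 = a + (1 - rho)(b - a), x2 = a + rho(b - a); if f(x1) < f(x2) keep [a, x2], otherwise keep [x1, b].
Step 1: [-6.0000, 0.0000], x1=-3.7080 (f=2.9173), x2=-2.2920 (f=0.0853); f(x1) > f(x2) => keep [-3.7080, 0.0000]
Step 2: [-3.7080, 0.0000], x1=-2.2915 (f=0.0850), x2=-1.4165 (f=0.3405); f(x1) < f(x2) => keep [-3.7080, -1.4165]
Final interval: [-3.7080, -1.4165]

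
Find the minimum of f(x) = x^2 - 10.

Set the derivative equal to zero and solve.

f(x) = x^2 - 10
f'(x) = 2x + (0) = 0
x = 0/2 = 0
f(0) = -10
Since f''(x) = 2 > 0, this is a minimum.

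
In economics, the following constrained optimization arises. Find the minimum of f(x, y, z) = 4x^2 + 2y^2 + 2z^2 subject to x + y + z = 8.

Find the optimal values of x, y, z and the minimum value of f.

Using Lagrange multipliers on f = 4x^2 + 2y^2 + 2z^2 with constraint x + y + z = 8:
Conditions: 2*4*x = lambda, 2*2*y = lambda, 2*2*z = lambda
So x = lambda/8, y = lambda/4, z = lambda/4
Substituting into constraint: lambda * (5/8) = 8
lambda = 64/5
x = 8/5, y = 16/5, z = 16/5
Minimum value = 256/5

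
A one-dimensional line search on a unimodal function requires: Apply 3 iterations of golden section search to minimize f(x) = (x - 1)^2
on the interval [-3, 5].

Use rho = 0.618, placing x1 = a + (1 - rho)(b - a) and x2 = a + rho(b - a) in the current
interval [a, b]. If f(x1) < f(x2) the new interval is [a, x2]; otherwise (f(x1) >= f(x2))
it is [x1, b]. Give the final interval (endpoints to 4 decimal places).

Golden section search for min of f(x) = (x - 1)^2 on [-3, 5].
Each step: x1 = a + (1 - rho)(b - a), x2 = a + rho(b - a); if f(x1) < f(x2) keep [a, x2], otherwise keep [x1, b].
Step 1: [-3.0000, 5.0000], x1=0.0560 (f=0.8911), x2=1.9440 (f=0.8911); f(x1) = f(x2) (tie, not '<') => keep [0.0560, 5.0000]
Step 2: [0.0560, 5.0000], x1=1.9446 (f=0.8923), x2=3.1114 (f=4.4580); f(x1) < f(x2) => keep [0.0560, 3.1114]
Step 3: [0.0560, 3.1114], x1=1.2232 (f=0.0498), x2=1.9442 (f=0.8916); f(x1) < f(x2) => keep [0.0560, 1.9442]
Final interval: [0.0560, 1.9442]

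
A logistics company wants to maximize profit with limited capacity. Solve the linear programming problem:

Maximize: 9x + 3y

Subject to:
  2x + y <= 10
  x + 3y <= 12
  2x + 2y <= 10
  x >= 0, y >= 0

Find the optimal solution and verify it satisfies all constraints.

Feasible vertices: (0, 0), (0, 4), (3/2, 7/2), (5, 0)
Objective 9x + 3y at each vertex:
  (0, 0): 0
  (0, 4): 12
  (3/2, 7/2): 24
  (5, 0): 45
Maximum is 45 at (5, 0).
Verify constraints at (x, y) = (5, 0):
  2*5 + 1*0 = 10 <= 10 (active)
  1*5 + 3*0 = 5 <= 12
  2*5 + 2*0 = 10 <= 10 (active)
  x = 5 >= 0, y = 0 >= 0. All constraints satisfied.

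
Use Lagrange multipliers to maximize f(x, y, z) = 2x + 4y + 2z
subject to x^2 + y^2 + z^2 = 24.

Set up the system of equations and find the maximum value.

Lagrange conditions: 2 = 2*lambda*x, 4 = 2*lambda*y, 2 = 2*lambda*z
So x:2 = y:4 = z:2, i.e. x = 2t, y = 4t, z = 2t
Constraint: t^2*(2^2 + 4^2 + 2^2) = 24
  t^2 * 24 = 24  =>  t = sqrt(1)
Maximum = 2*2t + 4*4t + 2*2t = 24*sqrt(1) = 24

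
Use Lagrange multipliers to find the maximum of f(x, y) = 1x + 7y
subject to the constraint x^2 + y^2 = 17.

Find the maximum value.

Set up Lagrange conditions: grad f = lambda * grad g
  1 = 2*lambda*x
  7 = 2*lambda*y
From these: x/y = 1/7, so x = 1t, y = 7t for some t.
Substitute into constraint: (1t)^2 + (7t)^2 = 17
  t^2 * 50 = 17
  t = sqrt(17/50)
Maximum = 1*x + 7*y = (1^2 + 7^2)*t = 50 * sqrt(17/50) = sqrt(850)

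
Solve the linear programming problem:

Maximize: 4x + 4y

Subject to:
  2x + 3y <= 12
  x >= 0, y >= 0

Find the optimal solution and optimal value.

The feasible region has vertices at [(0, 0), (6, 0), (0, 4)].
Checking objective 4x + 4y at each vertex:
  (0, 0): 4*0 + 4*0 = 0
  (6, 0): 4*6 + 4*0 = 24
  (0, 4): 4*0 + 4*4 = 16
Maximum is 24 at (6, 0).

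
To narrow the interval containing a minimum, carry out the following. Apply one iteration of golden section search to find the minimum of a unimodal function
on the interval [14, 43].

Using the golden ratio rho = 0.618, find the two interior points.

Golden section search on [14, 43].
Golden ratio rho = 0.618 (approx).
Interior points:
  x_1 = 14 + (1-0.618)*29 = 25.0780
  x_2 = 14 + 0.618*29 = 31.9220
Compare f(x_1) and f(x_2) to determine which subinterval to keep.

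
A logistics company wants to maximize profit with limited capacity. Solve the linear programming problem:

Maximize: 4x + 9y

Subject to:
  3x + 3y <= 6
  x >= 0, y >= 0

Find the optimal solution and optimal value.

The feasible region has vertices at [(0, 0), (2, 0), (0, 2)].
Checking objective 4x + 9y at each vertex:
  (0, 0): 4*0 + 9*0 = 0
  (2, 0): 4*2 + 9*0 = 8
  (0, 2): 4*0 + 9*2 = 18
Maximum is 18 at (0, 2).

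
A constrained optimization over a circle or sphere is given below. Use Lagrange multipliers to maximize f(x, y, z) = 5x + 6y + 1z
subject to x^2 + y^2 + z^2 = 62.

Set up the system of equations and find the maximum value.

Lagrange conditions: 5 = 2*lambda*x, 6 = 2*lambda*y, 1 = 2*lambda*z
So x:5 = y:6 = z:1, i.e. x = 5t, y = 6t, z = 1t
Constraint: t^2*(5^2 + 6^2 + 1^2) = 62
  t^2 * 62 = 62  =>  t = sqrt(1)
Maximum = 5*5t + 6*6t + 1*1t = 62*sqrt(1) = 62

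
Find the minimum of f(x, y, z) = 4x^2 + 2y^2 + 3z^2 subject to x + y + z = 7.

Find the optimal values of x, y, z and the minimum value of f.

Using Lagrange multipliers on f = 4x^2 + 2y^2 + 3z^2 with constraint x + y + z = 7:
Conditions: 2*4*x = lambda, 2*2*y = lambda, 2*3*z = lambda
So x = lambda/8, y = lambda/4, z = lambda/6
Substituting into constraint: lambda * (13/24) = 7
lambda = 168/13
x = 21/13, y = 42/13, z = 28/13
Minimum value = 588/13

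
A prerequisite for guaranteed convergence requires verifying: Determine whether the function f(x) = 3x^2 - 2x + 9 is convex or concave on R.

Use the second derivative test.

f(x) = 3x^2 - 2x + 9
f'(x) = 6x - 2
f''(x) = 6
Since f''(x) = 6 > 0 for all x, f is convex on R.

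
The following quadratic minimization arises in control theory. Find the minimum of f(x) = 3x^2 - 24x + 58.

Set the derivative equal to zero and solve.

f(x) = 3x^2 - 24x + 58
f'(x) = 6x + (-24) = 0
x = 24/6 = 4
f(4) = 10
Since f''(x) = 6 > 0, this is a minimum.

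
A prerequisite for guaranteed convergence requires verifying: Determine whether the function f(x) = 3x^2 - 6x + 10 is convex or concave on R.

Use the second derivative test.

f(x) = 3x^2 - 6x + 10
f'(x) = 6x - 6
f''(x) = 6
Since f''(x) = 6 > 0 for all x, f is convex on R.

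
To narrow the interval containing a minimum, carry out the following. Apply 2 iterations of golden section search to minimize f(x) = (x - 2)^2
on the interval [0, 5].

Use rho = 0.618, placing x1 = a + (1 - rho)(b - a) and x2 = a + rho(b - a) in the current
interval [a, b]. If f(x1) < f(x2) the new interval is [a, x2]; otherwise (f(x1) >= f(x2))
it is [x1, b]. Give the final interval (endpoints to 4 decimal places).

Golden section search for min of f(x) = (x - 2)^2 on [0, 5].
Each step: x1 = a + (1 - rho)(b - a), x2 = a + rho(b - a); if f(x1) < f(x2) keep [a, x2], otherwise keep [x1, b].
Step 1: [0.0000, 5.0000], x1=1.9100 (f=0.0081), x2=3.0900 (f=1.1881); f(x1) < f(x2) => keep [0.0000, 3.0900]
Step 2: [0.0000, 3.0900], x1=1.1804 (f=0.6718), x2=1.9096 (f=0.0082); f(x1) > f(x2) => keep [1.1804, 3.0900]
Final interval: [1.1804, 3.0900]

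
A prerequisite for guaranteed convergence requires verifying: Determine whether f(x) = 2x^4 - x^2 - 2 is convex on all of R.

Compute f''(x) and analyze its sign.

f(x) = 2x^4 - x^2 - 2
f'(x) = 8x^3 + -2x
f''(x) = 24x^2 + -2
f''(0) = -2 < 0, so not convex near x = 0
Therefore, f is not globally convex on R.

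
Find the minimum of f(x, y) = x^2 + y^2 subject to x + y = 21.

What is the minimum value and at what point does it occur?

Substitute y = 21 - x into f(x,y) = x^2 + y^2:
g(x) = x^2 + (21 - x)^2 = 2x^2 - 42x + 441
g'(x) = 4x - 42 = 0  =>  x = 21/2
y = 21 - 21/2 = 21/2
Minimum value = (21/2)^2 + (21/2)^2 = 441/2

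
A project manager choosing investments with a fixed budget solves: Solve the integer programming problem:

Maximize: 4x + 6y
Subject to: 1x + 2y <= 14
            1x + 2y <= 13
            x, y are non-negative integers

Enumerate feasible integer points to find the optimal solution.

Constraint 1: 1x + 2y <= 14
Constraint 2: 1x + 2y <= 13
Feasible x range (need y >= 0): 0 <= x <= min(14/1, 13/1) => x in {0, ..., 13}.
Enumerate feasible integer points row by row (the coefficient of y is 6 > 0, so for each x the largest feasible y gives the best value):
  x = 0: y <= min((14 - 1*0)/2, (13 - 1*0)/2) => y in {0, ..., 6}; best 4*0 + 6*6 = 36
  x = 1: y <= min((14 - 1*1)/2, (13 - 1*1)/2) => y in {0, ..., 6}; best 4*1 + 6*6 = 40
  x = 2: y <= min((14 - 1*2)/2, (13 - 1*2)/2) => y in {0, ..., 5}; best 4*2 + 6*5 = 38
  x = 3: y <= min((14 - 1*3)/2, (13 - 1*3)/2) => y in {0, ..., 5}; best 4*3 + 6*5 = 42
  x = 4: y <= min((14 - 1*4)/2, (13 - 1*4)/2) => y in {0, ..., 4}; best 4*4 + 6*4 = 40
  x = 5: y <= min((14 - 1*5)/2, (13 - 1*5)/2) => y in {0, ..., 4}; best 4*5 + 6*4 = 44
  x = 6: y <= min((14 - 1*6)/2, (13 - 1*6)/2) => y in {0, ..., 3}; best 4*6 + 6*3 = 42
  x = 7: y <= min((14 - 1*7)/2, (13 - 1*7)/2) => y in {0, ..., 3}; best 4*7 + 6*3 = 46
  x = 8: y <= min((14 - 1*8)/2, (13 - 1*8)/2) => y in {0, ..., 2}; best 4*8 + 6*2 = 44
  x = 9: y <= min((14 - 1*9)/2, (13 - 1*9)/2) => y in {0, ..., 2}; best 4*9 + 6*2 = 48
  x = 10: y <= min((14 - 1*10)/2, (13 - 1*10)/2) => y in {0, ..., 1}; best 4*10 + 6*1 = 46
  x = 11: y <= min((14 - 1*11)/2, (13 - 1*11)/2) => y in {0, ..., 1}; best 4*11 + 6*1 = 50
  x = 12: y <= min((14 - 1*12)/2, (13 - 1*12)/2) => y in {0}; best 4*12 + 6*0 = 48
  x = 13: y <= min((14 - 1*13)/2, (13 - 1*13)/2) => y in {0}; best 4*13 + 6*0 = 52
The maximum 4x + 6y = 52 is achieved at x = 13, y = 0.
Check: 1*13 + 2*0 = 13 <= 14 and 1*13 + 2*0 = 13 <= 13.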